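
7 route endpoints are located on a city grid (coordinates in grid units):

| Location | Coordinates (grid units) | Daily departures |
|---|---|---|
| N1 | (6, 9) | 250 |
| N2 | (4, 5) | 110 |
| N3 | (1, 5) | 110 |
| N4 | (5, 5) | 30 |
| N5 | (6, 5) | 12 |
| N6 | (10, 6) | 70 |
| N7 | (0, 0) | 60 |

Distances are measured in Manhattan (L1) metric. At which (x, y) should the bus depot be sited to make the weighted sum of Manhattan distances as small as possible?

Manhattan distance separates: Σwᵢ(|x−xᵢ|+|y−yᵢ|) = Σwᵢ|x−xᵢ| + Σwᵢ|y−yᵢ|, so x and y are optimised independently as 1-D weighted medians.
Total weight W = 642; half = 321.
x-coordinate, sorted with cumulative weight:
  x=0 (N7, w=60) cum 60
  x=1 (N3, w=110) cum 170
  x=4 (N2, w=110) cum 280
  x=5 (N4, w=30) cum 310
  x=6 (N1, w=250) cum 560  ← median
  x=6 (N5, w=12) cum 572
  x=10 (N6, w=70) cum 642
⇒ x* = 6
y-coordinate, sorted with cumulative weight:
  y=0 (N7, w=60) cum 60
  y=5 (N2, w=110) cum 170
  y=5 (N3, w=110) cum 280
  y=5 (N4, w=30) cum 310
  y=5 (N5, w=12) cum 322  ← median
  y=6 (N6, w=70) cum 392
  y=9 (N1, w=250) cum 642
⇒ y* = 5

(6, 5)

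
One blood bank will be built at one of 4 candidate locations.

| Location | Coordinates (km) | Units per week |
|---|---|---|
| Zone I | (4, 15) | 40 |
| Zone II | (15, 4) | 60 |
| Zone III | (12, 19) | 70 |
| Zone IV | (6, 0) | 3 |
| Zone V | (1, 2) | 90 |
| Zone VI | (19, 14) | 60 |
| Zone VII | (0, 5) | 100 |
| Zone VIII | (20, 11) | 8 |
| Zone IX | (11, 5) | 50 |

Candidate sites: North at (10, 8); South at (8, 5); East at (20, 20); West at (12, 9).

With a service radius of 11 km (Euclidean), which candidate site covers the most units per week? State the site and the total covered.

Coverage radius r = 11 km; a point is covered iff (Δx)²+(Δy)² ≤ 11² = 121.
  North (10, 8): covers {Zone I, Zone II, Zone IV, Zone V, Zone VI, Zone VII, Zone VIII, Zone IX} → 411
  South (8, 5): covers {Zone I, Zone II, Zone IV, Zone V, Zone VII, Zone IX} → 343
  East (20, 20): covers {Zone III, Zone VI, Zone VIII} → 138
  West (12, 9): covers {Zone I, Zone II, Zone III, Zone IV, Zone VI, Zone VIII, Zone IX} → 291
Maximum coverage at North: 411 units per week.

North, covering 411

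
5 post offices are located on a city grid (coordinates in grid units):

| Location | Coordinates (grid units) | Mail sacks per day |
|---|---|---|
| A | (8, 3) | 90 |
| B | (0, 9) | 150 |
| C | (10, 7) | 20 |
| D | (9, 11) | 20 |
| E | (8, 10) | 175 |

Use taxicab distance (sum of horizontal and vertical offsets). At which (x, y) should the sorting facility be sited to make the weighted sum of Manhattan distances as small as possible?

(8, 9)

Manhattan distance separates: Σwᵢ(|x−xᵢ|+|y−yᵢ|) = Σwᵢ|x−xᵢ| + Σwᵢ|y−yᵢ|, so x and y are optimised independently as 1-D weighted medians.
Total weight W = 455; half = 227.5.
x-coordinate, sorted with cumulative weight:
  x=0 (B, w=150) cum 150
  x=8 (A, w=90) cum 240  ← median
  x=8 (E, w=175) cum 415
  x=9 (D, w=20) cum 435
  x=10 (C, w=20) cum 455
⇒ x* = 8
y-coordinate, sorted with cumulative weight:
  y=3 (A, w=90) cum 90
  y=7 (C, w=20) cum 110
  y=9 (B, w=150) cum 260  ← median
  y=10 (E, w=175) cum 435
  y=11 (D, w=20) cum 455
⇒ y* = 9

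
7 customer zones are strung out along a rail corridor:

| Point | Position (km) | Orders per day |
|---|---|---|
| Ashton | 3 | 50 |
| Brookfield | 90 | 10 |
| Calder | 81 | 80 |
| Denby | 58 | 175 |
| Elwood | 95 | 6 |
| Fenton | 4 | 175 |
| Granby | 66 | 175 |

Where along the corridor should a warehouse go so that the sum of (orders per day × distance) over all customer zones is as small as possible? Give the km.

x = 58

For a sum of weighted absolute distances on a line, the optimum is the weighted median (not the mean). Total weight W = 671; half-weight = 335.5.
Sort by position and accumulate weight:
  km 3 (Ashton, w=50) → cum 50
  km 4 (Fenton, w=175) → cum 225
  km 58 (Denby, w=175) → cum 400  ≥ 335.5 → median here
  km 66 (Granby, w=175) → cum 575
  km 81 (Calder, w=80) → cum 655
  km 90 (Brookfield, w=10) → cum 665
  km 95 (Elwood, w=6) → cum 671
Optimal location: km 58.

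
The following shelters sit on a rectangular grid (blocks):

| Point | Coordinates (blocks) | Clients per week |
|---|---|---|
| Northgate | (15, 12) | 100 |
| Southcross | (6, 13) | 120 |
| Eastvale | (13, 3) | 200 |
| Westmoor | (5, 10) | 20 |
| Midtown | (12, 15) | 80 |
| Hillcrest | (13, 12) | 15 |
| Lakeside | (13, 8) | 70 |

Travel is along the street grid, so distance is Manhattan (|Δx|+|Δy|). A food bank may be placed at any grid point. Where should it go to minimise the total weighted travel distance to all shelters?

Manhattan distance separates: Σwᵢ(|x−xᵢ|+|y−yᵢ|) = Σwᵢ|x−xᵢ| + Σwᵢ|y−yᵢ|, so x and y are optimised independently as 1-D weighted medians.
Total weight W = 605; half = 302.5.
x-coordinate, sorted with cumulative weight:
  x=5 (Westmoor, w=20) cum 20
  x=6 (Southcross, w=120) cum 140
  x=12 (Midtown, w=80) cum 220
  x=13 (Eastvale, w=200) cum 420  ← median
  x=13 (Hillcrest, w=15) cum 435
  x=13 (Lakeside, w=70) cum 505
  x=15 (Northgate, w=100) cum 605
⇒ x* = 13
y-coordinate, sorted with cumulative weight:
  y=3 (Eastvale, w=200) cum 200
  y=8 (Lakeside, w=70) cum 270
  y=10 (Westmoor, w=20) cum 290
  y=12 (Northgate, w=100) cum 390  ← median
  y=12 (Hillcrest, w=15) cum 405
  y=13 (Southcross, w=120) cum 525
  y=15 (Midtown, w=80) cum 605
⇒ y* = 12

(13, 12)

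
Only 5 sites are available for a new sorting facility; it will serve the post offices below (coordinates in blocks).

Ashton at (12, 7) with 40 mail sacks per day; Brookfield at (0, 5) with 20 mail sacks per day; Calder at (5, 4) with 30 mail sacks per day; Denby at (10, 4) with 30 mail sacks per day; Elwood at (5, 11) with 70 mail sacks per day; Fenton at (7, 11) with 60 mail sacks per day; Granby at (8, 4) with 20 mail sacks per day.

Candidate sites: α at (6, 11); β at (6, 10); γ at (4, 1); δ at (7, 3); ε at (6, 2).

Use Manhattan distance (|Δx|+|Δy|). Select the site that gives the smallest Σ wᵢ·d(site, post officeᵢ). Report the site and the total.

β, total 1510 blocks

Total weighted distance at each candidate:
  α (6, 11): total = 1520
  β (6, 10): total = 1510
  γ (4, 1): total = 2800
  δ (7, 3): total = 1970
  ε (6, 2): total = 2270
Minimum is at β with total 1510 blocks.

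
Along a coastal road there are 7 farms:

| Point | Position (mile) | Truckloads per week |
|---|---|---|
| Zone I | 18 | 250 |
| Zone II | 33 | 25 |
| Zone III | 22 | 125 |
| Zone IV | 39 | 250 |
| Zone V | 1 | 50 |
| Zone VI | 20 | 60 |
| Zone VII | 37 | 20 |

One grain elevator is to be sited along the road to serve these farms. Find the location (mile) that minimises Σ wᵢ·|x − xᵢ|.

x = 22

For a sum of weighted absolute distances on a line, the optimum is the weighted median (not the mean). Total weight W = 780; half-weight = 390.
Sort by position and accumulate weight:
  mile 1 (Zone V, w=50) → cum 50
  mile 18 (Zone I, w=250) → cum 300
  mile 20 (Zone VI, w=60) → cum 360
  mile 22 (Zone III, w=125) → cum 485  ≥ 390 → median here
  mile 33 (Zone II, w=25) → cum 510
  mile 37 (Zone VII, w=20) → cum 530
  mile 39 (Zone IV, w=250) → cum 780
Optimal location: mile 22.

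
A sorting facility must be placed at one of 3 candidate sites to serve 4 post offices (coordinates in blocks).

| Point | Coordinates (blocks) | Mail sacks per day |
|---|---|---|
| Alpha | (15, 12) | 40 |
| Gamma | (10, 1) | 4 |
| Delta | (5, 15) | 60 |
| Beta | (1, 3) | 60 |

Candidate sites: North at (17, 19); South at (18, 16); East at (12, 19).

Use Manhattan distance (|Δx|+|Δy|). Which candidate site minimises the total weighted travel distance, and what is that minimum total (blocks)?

Total weighted distance at each candidate:
  North (17, 19): total = 3340
  South (18, 16): total = 3012
  East (12, 19): total = 2760
Minimum is at East with total 2760 blocks.

East, total 2760 blocks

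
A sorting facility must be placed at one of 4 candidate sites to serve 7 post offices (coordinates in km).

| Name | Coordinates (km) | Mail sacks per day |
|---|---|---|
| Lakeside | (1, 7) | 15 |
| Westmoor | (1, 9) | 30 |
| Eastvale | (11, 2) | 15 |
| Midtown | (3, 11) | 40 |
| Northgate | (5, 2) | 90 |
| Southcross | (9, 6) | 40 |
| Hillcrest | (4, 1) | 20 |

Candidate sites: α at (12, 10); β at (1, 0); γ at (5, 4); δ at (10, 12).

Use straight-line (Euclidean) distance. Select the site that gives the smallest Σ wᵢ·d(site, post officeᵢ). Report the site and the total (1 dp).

γ, total 1075.3 km

Total weighted distance at each candidate:
  α (12, 10): total = 2383.1
  β (1, 0): total = 1840.9
  γ (5, 4): total = 1075.3
  δ (10, 12): total = 2372.8
Minimum is at γ with total 1075.3 km.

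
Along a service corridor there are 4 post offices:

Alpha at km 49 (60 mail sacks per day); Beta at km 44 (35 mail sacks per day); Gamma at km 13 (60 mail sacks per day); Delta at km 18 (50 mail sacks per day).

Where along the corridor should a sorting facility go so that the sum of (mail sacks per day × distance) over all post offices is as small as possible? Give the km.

For a sum of weighted absolute distances on a line, the optimum is the weighted median (not the mean). Total weight W = 205; half-weight = 102.5.
Sort by position and accumulate weight:
  km 13 (Gamma, w=60) → cum 60
  km 18 (Delta, w=50) → cum 110  ≥ 102.5 → median here
  km 44 (Beta, w=35) → cum 145
  km 49 (Alpha, w=60) → cum 205
Optimal location: km 18.

x = 18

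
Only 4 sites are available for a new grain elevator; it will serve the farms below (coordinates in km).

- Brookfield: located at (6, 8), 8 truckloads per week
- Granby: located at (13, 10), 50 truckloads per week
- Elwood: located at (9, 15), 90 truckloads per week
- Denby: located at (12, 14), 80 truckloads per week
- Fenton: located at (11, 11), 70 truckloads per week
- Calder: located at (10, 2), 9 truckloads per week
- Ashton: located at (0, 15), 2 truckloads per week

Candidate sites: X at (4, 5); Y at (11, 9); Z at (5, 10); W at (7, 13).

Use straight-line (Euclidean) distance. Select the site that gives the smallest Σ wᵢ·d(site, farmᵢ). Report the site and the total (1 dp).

Y, total 1358.4 km

Total weighted distance at each candidate:
  X (4, 5): total = 3240.5
  Y (11, 9): total = 1358.4
  Z (5, 10): total = 2164.0
  W (7, 13): total = 1468.9
Minimum is at Y with total 1358.4 km.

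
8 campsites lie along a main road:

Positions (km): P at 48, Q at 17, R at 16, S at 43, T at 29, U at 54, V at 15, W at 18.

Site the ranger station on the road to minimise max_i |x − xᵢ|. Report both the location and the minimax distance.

The 1-center on a line is the midpoint of the two extreme points: leftmost at 15, rightmost at 54.
Optimal location = (15 + 54)/2 = 34.5; maximum distance = (54 − 15)/2 = 19.5.

location 34.5, max distance 19.5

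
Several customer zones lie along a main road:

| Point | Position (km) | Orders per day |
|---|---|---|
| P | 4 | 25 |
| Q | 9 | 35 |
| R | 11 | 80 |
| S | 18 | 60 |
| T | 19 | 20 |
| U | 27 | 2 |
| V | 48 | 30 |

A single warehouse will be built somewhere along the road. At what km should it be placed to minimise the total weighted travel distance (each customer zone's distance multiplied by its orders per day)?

x = 11

For a sum of weighted absolute distances on a line, the optimum is the weighted median (not the mean). Total weight W = 252; half-weight = 126.
Sort by position and accumulate weight:
  km 4 (P, w=25) → cum 25
  km 9 (Q, w=35) → cum 60
  km 11 (R, w=80) → cum 140  ≥ 126 → median here
  km 18 (S, w=60) → cum 200
  km 19 (T, w=20) → cum 220
  km 27 (U, w=2) → cum 222
  km 48 (V, w=30) → cum 252
Optimal location: km 11.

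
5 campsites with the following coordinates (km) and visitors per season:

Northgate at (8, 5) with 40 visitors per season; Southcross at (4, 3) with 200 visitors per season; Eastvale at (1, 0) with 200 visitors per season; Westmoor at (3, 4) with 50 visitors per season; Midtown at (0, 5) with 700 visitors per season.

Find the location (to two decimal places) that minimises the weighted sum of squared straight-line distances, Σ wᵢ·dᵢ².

The minimiser of Σwᵢ‖p−pᵢ‖² is the weighted centroid p* = (Σwᵢpᵢ)/(Σwᵢ).
Σwᵢ = 1190.
Σwᵢxᵢ = 40·8 + 200·4 + 200·1 + 50·3 + 700·0 = 1470.
Σwᵢyᵢ = 40·5 + 200·3 + 200·0 + 50·4 + 700·5 = 4500.
x* = 1470/1190 = 1.24, y* = 4500/1190 = 3.78.

(1.24, 3.78)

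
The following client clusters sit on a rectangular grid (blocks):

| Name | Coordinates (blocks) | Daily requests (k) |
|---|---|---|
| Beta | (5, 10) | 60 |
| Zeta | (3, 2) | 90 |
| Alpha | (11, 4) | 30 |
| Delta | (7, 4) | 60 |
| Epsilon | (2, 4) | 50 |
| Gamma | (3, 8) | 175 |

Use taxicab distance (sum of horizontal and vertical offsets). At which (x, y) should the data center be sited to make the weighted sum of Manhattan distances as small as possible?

Manhattan distance separates: Σwᵢ(|x−xᵢ|+|y−yᵢ|) = Σwᵢ|x−xᵢ| + Σwᵢ|y−yᵢ|, so x and y are optimised independently as 1-D weighted medians.
Total weight W = 465; half = 232.5.
x-coordinate, sorted with cumulative weight:
  x=2 (Epsilon, w=50) cum 50
  x=3 (Zeta, w=90) cum 140
  x=3 (Gamma, w=175) cum 315  ← median
  x=5 (Beta, w=60) cum 375
  x=7 (Delta, w=60) cum 435
  x=11 (Alpha, w=30) cum 465
⇒ x* = 3
y-coordinate, sorted with cumulative weight:
  y=2 (Zeta, w=90) cum 90
  y=4 (Alpha, w=30) cum 120
  y=4 (Delta, w=60) cum 180
  y=4 (Epsilon, w=50) cum 230
  y=8 (Gamma, w=175) cum 405  ← median
  y=10 (Beta, w=60) cum 465
⇒ y* = 8

(3, 8)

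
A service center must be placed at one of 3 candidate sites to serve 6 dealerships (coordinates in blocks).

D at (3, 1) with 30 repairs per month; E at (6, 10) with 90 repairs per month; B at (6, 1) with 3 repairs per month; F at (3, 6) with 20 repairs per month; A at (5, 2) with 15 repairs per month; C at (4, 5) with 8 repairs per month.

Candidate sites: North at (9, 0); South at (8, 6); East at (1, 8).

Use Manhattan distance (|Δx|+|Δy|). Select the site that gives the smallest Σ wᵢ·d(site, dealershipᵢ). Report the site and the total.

South, total 1106 blocks

Total weighted distance at each candidate:
  North (9, 0): total = 1802
  South (8, 6): total = 1106
  East (1, 8): total = 1214
Minimum is at South with total 1106 blocks.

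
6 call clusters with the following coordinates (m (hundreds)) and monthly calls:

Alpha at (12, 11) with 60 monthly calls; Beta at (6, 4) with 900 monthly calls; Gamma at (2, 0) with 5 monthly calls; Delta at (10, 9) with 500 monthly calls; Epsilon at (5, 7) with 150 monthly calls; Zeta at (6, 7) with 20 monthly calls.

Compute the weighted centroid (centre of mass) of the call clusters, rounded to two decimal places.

(7.34, 6.09)

The minimiser of Σwᵢ‖p−pᵢ‖² is the weighted centroid p* = (Σwᵢpᵢ)/(Σwᵢ).
Σwᵢ = 1635.
Σwᵢxᵢ = 60·12 + 900·6 + 5·2 + 500·10 + 150·5 + 20·6 = 12000.
Σwᵢyᵢ = 60·11 + 900·4 + 5·0 + 500·9 + 150·7 + 20·7 = 9950.
x* = 12000/1635 = 7.34, y* = 9950/1635 = 6.09.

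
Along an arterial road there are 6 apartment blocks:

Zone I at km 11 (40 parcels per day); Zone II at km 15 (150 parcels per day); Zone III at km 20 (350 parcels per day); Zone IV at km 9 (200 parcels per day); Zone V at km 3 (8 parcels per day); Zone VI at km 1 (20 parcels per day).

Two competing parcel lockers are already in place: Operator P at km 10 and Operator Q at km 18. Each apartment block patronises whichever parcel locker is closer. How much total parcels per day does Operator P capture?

268

The indifferent point is the midpoint (10+18)/2 = 14; apartment blocks left of it (closer to Operator P at 10) go to Operator P, those right go to Operator Q.
  Zone VI at 1 (w=20) → Operator P
  Zone V at 3 (w=8) → Operator P
  Zone IV at 9 (w=200) → Operator P
  Zone I at 11 (w=40) → Operator P
  Zone II at 15 (w=150) → Operator Q
  Zone III at 20 (w=350) → Operator Q
Operator P captures 268; Operator Q captures 500.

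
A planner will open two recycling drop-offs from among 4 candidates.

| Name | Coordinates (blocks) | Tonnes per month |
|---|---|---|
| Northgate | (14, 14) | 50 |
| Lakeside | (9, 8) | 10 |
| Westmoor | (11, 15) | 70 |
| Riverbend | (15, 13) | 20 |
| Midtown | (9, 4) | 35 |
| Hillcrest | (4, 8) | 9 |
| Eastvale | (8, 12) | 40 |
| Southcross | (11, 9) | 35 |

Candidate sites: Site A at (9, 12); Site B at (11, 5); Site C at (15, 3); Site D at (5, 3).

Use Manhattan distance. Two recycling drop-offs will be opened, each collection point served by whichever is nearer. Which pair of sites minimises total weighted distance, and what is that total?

{Site A, Site B}, total 1246

Evaluate every pair (each demand assigned to the nearer of the two):
  {Site A, Site B}: total = 1246
  {Site A, Site D}: total = 1324
  {Site A, Site C}: total = 1421
  {Site B, Site C}: total = 2285
  {Site B, Site D}: total = 2289
  {Site C, Site D}: total = 3069
Best pair: {Site A, Site B} with total 1246.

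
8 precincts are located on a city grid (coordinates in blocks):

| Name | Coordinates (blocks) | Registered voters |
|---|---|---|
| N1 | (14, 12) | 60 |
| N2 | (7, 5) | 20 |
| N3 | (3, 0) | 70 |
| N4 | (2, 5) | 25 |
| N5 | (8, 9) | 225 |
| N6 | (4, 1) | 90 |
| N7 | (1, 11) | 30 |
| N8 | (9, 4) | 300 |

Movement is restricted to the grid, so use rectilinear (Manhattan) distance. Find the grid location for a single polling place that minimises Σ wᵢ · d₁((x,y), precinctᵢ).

(8, 4)

Manhattan distance separates: Σwᵢ(|x−xᵢ|+|y−yᵢ|) = Σwᵢ|x−xᵢ| + Σwᵢ|y−yᵢ|, so x and y are optimised independently as 1-D weighted medians.
Total weight W = 820; half = 410.
x-coordinate, sorted with cumulative weight:
  x=1 (N7, w=30) cum 30
  x=2 (N4, w=25) cum 55
  x=3 (N3, w=70) cum 125
  x=4 (N6, w=90) cum 215
  x=7 (N2, w=20) cum 235
  x=8 (N5, w=225) cum 460  ← median
  x=9 (N8, w=300) cum 760
  x=14 (N1, w=60) cum 820
⇒ x* = 8
y-coordinate, sorted with cumulative weight:
  y=0 (N3, w=70) cum 70
  y=1 (N6, w=90) cum 160
  y=4 (N8, w=300) cum 460  ← median
  y=5 (N2, w=20) cum 480
  y=5 (N4, w=25) cum 505
  y=9 (N5, w=225) cum 730
  y=11 (N7, w=30) cum 760
  y=12 (N1, w=60) cum 820
⇒ y* = 4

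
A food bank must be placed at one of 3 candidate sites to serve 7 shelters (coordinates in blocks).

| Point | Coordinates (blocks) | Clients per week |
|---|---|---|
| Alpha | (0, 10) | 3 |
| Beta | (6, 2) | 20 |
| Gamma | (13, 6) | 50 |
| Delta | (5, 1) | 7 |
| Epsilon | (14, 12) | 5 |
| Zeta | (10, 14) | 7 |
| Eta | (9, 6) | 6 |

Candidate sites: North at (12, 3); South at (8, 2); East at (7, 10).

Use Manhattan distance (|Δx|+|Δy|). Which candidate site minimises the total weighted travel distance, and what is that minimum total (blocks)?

Total weighted distance at each candidate:
  North (12, 3): total = 642
  South (8, 2): total = 774
  East (7, 10): total = 908
Minimum is at North with total 642 blocks.

North, total 642 blocks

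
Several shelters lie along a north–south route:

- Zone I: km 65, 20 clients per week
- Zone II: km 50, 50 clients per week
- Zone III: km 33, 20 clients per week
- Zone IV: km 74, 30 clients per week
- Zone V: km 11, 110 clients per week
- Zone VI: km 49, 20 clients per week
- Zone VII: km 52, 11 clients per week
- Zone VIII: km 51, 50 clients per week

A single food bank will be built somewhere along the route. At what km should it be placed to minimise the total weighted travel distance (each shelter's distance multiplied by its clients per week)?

For a sum of weighted absolute distances on a line, the optimum is the weighted median (not the mean). Total weight W = 311; half-weight = 155.5.
Sort by position and accumulate weight:
  km 11 (Zone V, w=110) → cum 110
  km 33 (Zone III, w=20) → cum 130
  km 49 (Zone VI, w=20) → cum 150
  km 50 (Zone II, w=50) → cum 200  ≥ 155.5 → median here
  km 51 (Zone VIII, w=50) → cum 250
  km 52 (Zone VII, w=11) → cum 261
  km 65 (Zone I, w=20) → cum 281
  km 74 (Zone IV, w=30) → cum 311
Optimal location: km 50.

x = 50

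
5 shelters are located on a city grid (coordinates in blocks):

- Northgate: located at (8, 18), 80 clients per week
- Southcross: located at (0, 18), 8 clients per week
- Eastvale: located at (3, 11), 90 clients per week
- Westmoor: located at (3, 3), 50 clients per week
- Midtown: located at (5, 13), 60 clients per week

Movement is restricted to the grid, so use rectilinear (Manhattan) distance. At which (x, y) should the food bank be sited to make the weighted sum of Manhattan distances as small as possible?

Manhattan distance separates: Σwᵢ(|x−xᵢ|+|y−yᵢ|) = Σwᵢ|x−xᵢ| + Σwᵢ|y−yᵢ|, so x and y are optimised independently as 1-D weighted medians.
Total weight W = 288; half = 144.
x-coordinate, sorted with cumulative weight:
  x=0 (Southcross, w=8) cum 8
  x=3 (Eastvale, w=90) cum 98
  x=3 (Westmoor, w=50) cum 148  ← median
  x=5 (Midtown, w=60) cum 208
  x=8 (Northgate, w=80) cum 288
⇒ x* = 3
y-coordinate, sorted with cumulative weight:
  y=3 (Westmoor, w=50) cum 50
  y=11 (Eastvale, w=90) cum 140
  y=13 (Midtown, w=60) cum 200  ← median
  y=18 (Northgate, w=80) cum 280
  y=18 (Southcross, w=8) cum 288
⇒ y* = 13

(3, 13)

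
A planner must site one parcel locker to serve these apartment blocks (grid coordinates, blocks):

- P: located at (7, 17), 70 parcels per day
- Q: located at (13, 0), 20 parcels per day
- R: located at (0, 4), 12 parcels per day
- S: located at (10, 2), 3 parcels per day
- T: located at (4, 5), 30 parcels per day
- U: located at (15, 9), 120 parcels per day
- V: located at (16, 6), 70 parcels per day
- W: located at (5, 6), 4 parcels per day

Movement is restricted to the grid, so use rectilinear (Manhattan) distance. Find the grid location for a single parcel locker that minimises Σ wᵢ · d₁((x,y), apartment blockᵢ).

Manhattan distance separates: Σwᵢ(|x−xᵢ|+|y−yᵢ|) = Σwᵢ|x−xᵢ| + Σwᵢ|y−yᵢ|, so x and y are optimised independently as 1-D weighted medians.
Total weight W = 329; half = 164.5.
x-coordinate, sorted with cumulative weight:
  x=0 (R, w=12) cum 12
  x=4 (T, w=30) cum 42
  x=5 (W, w=4) cum 46
  x=7 (P, w=70) cum 116
  x=10 (S, w=3) cum 119
  x=13 (Q, w=20) cum 139
  x=15 (U, w=120) cum 259  ← median
  x=16 (V, w=70) cum 329
⇒ x* = 15
y-coordinate, sorted with cumulative weight:
  y=0 (Q, w=20) cum 20
  y=2 (S, w=3) cum 23
  y=4 (R, w=12) cum 35
  y=5 (T, w=30) cum 65
  y=6 (V, w=70) cum 135
  y=6 (W, w=4) cum 139
  y=9 (U, w=120) cum 259  ← median
  y=17 (P, w=70) cum 329
⇒ y* = 9

(15, 9)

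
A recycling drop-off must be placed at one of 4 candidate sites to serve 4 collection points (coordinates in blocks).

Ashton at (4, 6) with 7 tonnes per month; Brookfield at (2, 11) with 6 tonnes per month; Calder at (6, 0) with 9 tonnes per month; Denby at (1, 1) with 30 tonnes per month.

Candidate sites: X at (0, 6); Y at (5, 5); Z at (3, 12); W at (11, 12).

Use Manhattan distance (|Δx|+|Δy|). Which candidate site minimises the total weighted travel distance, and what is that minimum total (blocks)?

X, total 358 blocks

Total weighted distance at each candidate:
  X (0, 6): total = 358
  Y (5, 5): total = 362
  Z (3, 12): total = 586
  W (11, 12): total = 934
Minimum is at X with total 358 blocks.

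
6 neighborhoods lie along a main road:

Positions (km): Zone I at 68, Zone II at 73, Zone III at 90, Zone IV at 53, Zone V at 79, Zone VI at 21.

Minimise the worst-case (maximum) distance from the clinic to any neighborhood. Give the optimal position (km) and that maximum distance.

The 1-center on a line is the midpoint of the two extreme points: leftmost at 21, rightmost at 90.
Optimal location = (21 + 90)/2 = 55.5; maximum distance = (90 − 21)/2 = 34.5.

location 55.5, max distance 34.5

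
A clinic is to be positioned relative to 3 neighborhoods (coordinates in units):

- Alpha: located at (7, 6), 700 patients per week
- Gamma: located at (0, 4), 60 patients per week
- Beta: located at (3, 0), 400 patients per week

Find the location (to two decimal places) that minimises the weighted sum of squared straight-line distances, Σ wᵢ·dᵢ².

The minimiser of Σwᵢ‖p−pᵢ‖² is the weighted centroid p* = (Σwᵢpᵢ)/(Σwᵢ).
Σwᵢ = 1160.
Σwᵢxᵢ = 700·7 + 60·0 + 400·3 = 6100.
Σwᵢyᵢ = 700·6 + 60·4 + 400·0 = 4440.
x* = 6100/1160 = 5.26, y* = 4440/1160 = 3.83.

(5.26, 3.83)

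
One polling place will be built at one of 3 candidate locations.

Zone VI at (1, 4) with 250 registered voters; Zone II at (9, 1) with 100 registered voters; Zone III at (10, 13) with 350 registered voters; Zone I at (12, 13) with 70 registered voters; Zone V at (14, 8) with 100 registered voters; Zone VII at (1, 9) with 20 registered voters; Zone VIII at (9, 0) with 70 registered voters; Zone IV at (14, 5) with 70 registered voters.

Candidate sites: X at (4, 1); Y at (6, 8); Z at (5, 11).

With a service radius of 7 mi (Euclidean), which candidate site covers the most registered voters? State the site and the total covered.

Y, covering 620

Coverage radius r = 7 mi; a point is covered iff (Δx)²+(Δy)² ≤ 7² = 49.
  X (4, 1): covers {Zone VI, Zone II, Zone VIII} → 420
  Y (6, 8): covers {Zone VI, Zone III, Zone VII} → 620
  Z (5, 11): covers {Zone III, Zone VII} → 370
Maximum coverage at Y: 620 registered voters.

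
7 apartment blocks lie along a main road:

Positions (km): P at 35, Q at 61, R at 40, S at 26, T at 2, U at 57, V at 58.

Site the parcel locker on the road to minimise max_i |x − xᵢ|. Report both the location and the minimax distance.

location 31.5, max distance 29.5

The 1-center on a line is the midpoint of the two extreme points: leftmost at 2, rightmost at 61.
Optimal location = (2 + 61)/2 = 31.5; maximum distance = (61 − 2)/2 = 29.5.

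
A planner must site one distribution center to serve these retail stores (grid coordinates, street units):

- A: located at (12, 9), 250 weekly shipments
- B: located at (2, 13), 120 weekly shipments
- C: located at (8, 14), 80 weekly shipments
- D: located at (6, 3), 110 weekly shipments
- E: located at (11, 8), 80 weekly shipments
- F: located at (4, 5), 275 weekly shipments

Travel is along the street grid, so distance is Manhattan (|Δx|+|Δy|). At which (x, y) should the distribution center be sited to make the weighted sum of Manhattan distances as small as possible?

(6, 8)

Manhattan distance separates: Σwᵢ(|x−xᵢ|+|y−yᵢ|) = Σwᵢ|x−xᵢ| + Σwᵢ|y−yᵢ|, so x and y are optimised independently as 1-D weighted medians.
Total weight W = 915; half = 457.5.
x-coordinate, sorted with cumulative weight:
  x=2 (B, w=120) cum 120
  x=4 (F, w=275) cum 395
  x=6 (D, w=110) cum 505  ← median
  x=8 (C, w=80) cum 585
  x=11 (E, w=80) cum 665
  x=12 (A, w=250) cum 915
⇒ x* = 6
y-coordinate, sorted with cumulative weight:
  y=3 (D, w=110) cum 110
  y=5 (F, w=275) cum 385
  y=8 (E, w=80) cum 465  ← median
  y=9 (A, w=250) cum 715
  y=13 (B, w=120) cum 835
  y=14 (C, w=80) cum 915
⇒ y* = 8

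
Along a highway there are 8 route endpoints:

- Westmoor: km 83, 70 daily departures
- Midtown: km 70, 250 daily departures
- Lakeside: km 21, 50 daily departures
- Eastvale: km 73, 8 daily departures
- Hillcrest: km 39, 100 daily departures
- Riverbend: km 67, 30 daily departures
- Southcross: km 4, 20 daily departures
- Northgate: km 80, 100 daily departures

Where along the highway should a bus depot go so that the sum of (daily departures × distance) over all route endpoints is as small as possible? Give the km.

x = 70

For a sum of weighted absolute distances on a line, the optimum is the weighted median (not the mean). Total weight W = 628; half-weight = 314.
Sort by position and accumulate weight:
  km 4 (Southcross, w=20) → cum 20
  km 21 (Lakeside, w=50) → cum 70
  km 39 (Hillcrest, w=100) → cum 170
  km 67 (Riverbend, w=30) → cum 200
  km 70 (Midtown, w=250) → cum 450  ≥ 314 → median here
  km 73 (Eastvale, w=8) → cum 458
  km 80 (Northgate, w=100) → cum 558
  km 83 (Westmoor, w=70) → cum 628
Optimal location: km 70.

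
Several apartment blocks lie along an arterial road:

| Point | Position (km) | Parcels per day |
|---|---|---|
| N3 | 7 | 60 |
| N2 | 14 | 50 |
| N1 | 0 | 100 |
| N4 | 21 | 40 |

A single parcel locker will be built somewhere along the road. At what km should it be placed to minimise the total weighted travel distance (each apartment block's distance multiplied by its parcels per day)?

For a sum of weighted absolute distances on a line, the optimum is the weighted median (not the mean). Total weight W = 250; half-weight = 125.
Sort by position and accumulate weight:
  km 0 (N1, w=100) → cum 100
  km 7 (N3, w=60) → cum 160  ≥ 125 → median here
  km 14 (N2, w=50) → cum 210
  km 21 (N4, w=40) → cum 250
Optimal location: km 7.

x = 7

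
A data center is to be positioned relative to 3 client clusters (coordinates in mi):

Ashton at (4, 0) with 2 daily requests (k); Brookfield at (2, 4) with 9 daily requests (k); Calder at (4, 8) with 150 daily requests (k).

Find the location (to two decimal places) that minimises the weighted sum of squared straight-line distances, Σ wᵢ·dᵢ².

(3.89, 7.68)

The minimiser of Σwᵢ‖p−pᵢ‖² is the weighted centroid p* = (Σwᵢpᵢ)/(Σwᵢ).
Σwᵢ = 161.
Σwᵢxᵢ = 2·4 + 9·2 + 150·4 = 626.
Σwᵢyᵢ = 2·0 + 9·4 + 150·8 = 1236.
x* = 626/161 = 3.89, y* = 1236/161 = 7.68.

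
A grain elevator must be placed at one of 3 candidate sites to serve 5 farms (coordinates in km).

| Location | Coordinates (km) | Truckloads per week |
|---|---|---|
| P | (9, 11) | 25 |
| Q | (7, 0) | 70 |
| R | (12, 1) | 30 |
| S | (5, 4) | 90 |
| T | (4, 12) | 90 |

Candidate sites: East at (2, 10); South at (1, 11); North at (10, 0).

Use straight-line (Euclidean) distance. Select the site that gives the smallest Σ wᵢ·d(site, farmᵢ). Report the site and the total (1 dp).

Total weighted distance at each candidate:
  East (2, 10): total = 2221.3
  South (1, 11): total = 2533.3
  North (10, 0): total = 2337.0
Minimum is at East with total 2221.3 km.

East, total 2221.3 km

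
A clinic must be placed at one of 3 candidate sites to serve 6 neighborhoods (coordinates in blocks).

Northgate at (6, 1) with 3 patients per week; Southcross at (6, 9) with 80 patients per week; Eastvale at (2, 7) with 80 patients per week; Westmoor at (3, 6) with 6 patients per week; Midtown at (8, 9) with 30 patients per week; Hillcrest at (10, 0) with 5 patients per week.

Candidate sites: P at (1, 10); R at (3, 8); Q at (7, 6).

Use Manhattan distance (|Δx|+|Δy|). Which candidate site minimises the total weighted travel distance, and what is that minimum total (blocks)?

Total weighted distance at each candidate:
  P (1, 10): total = 1213
  R (3, 8): total = 777
  Q (7, 6): total = 1007
Minimum is at R with total 777 blocks.

R, total 777 blocks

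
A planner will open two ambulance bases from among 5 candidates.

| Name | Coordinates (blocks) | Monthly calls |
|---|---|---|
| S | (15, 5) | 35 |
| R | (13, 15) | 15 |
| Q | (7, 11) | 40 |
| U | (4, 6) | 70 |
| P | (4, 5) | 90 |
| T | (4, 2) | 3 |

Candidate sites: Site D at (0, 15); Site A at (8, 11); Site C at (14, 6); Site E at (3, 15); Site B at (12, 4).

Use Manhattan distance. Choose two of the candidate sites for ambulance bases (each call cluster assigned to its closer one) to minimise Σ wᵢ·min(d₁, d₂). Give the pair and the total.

{Site A, Site B}, total 1785

Evaluate every pair (each demand assigned to the nearer of the two):
  {Site A, Site B}: total = 1785
  {Site A, Site C}: total = 1814
  {Site E, Site B}: total = 2150
  {Site D, Site A}: total = 2199
  {Site A, Site E}: total = 2199
  {Site C, Site B}: total = 2240
  {Site C, Site E}: total = 2272
  {Site D, Site B}: total = 2300
  {Site D, Site C}: total = 2392
  {Site D, Site E}: total = 2972
Best pair: {Site A, Site B} with total 1785.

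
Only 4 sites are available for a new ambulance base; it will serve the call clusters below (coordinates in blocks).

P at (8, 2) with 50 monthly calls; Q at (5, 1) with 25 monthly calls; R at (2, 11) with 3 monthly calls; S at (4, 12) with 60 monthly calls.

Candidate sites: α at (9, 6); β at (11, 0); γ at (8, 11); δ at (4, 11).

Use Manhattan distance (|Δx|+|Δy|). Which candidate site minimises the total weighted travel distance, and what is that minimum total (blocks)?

δ, total 991 blocks

Total weighted distance at each candidate:
  α (9, 6): total = 1171
  β (11, 0): total = 1625
  γ (8, 11): total = 1093
  δ (4, 11): total = 991
Minimum is at δ with total 991 blocks.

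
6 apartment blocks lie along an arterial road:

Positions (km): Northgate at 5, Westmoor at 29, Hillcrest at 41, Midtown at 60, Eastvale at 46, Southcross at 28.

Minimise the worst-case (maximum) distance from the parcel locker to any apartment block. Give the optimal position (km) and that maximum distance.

location 32.5, max distance 27.5

The 1-center on a line is the midpoint of the two extreme points: leftmost at 5, rightmost at 60.
Optimal location = (5 + 60)/2 = 32.5; maximum distance = (60 − 5)/2 = 27.5.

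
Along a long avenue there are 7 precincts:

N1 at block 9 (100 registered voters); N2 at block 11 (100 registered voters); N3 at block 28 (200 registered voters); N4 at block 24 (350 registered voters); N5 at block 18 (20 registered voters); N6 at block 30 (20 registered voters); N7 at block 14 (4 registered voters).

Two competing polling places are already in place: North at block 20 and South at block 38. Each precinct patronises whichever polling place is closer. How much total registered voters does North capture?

774

The indifferent point is the midpoint (20+38)/2 = 29; precincts left of it (closer to North at 20) go to North, those right go to South.
  N1 at 9 (w=100) → North
  N2 at 11 (w=100) → North
  N7 at 14 (w=4) → North
  N5 at 18 (w=20) → North
  N4 at 24 (w=350) → North
  N3 at 28 (w=200) → North
  N6 at 30 (w=20) → South
North captures 774; South captures 20.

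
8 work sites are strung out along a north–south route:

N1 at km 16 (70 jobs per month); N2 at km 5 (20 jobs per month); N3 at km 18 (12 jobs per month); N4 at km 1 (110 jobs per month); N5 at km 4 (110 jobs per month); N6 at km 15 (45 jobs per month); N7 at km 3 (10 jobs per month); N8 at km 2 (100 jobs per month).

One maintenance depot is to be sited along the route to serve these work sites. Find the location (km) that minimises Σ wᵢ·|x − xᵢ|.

For a sum of weighted absolute distances on a line, the optimum is the weighted median (not the mean). Total weight W = 477; half-weight = 238.5.
Sort by position and accumulate weight:
  km 1 (N4, w=110) → cum 110
  km 2 (N8, w=100) → cum 210
  km 3 (N7, w=10) → cum 220
  km 4 (N5, w=110) → cum 330  ≥ 238.5 → median here
  km 5 (N2, w=20) → cum 350
  km 15 (N6, w=45) → cum 395
  km 16 (N1, w=70) → cum 465
  km 18 (N3, w=12) → cum 477
Optimal location: km 4.

x = 4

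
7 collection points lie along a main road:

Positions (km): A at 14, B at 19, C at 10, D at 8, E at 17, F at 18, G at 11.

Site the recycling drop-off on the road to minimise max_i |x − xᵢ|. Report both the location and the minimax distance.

location 13.5, max distance 5.5

The 1-center on a line is the midpoint of the two extreme points: leftmost at 8, rightmost at 19.
Optimal location = (8 + 19)/2 = 13.5; maximum distance = (19 − 8)/2 = 5.5.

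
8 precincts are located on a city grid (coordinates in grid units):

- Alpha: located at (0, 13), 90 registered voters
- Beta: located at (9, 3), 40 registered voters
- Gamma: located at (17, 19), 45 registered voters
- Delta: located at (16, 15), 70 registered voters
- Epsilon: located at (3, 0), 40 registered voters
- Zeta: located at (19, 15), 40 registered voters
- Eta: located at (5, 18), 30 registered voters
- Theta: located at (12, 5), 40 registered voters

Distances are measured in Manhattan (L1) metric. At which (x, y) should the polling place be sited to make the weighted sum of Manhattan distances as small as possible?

(9, 13)

Manhattan distance separates: Σwᵢ(|x−xᵢ|+|y−yᵢ|) = Σwᵢ|x−xᵢ| + Σwᵢ|y−yᵢ|, so x and y are optimised independently as 1-D weighted medians.
Total weight W = 395; half = 197.5.
x-coordinate, sorted with cumulative weight:
  x=0 (Alpha, w=90) cum 90
  x=3 (Epsilon, w=40) cum 130
  x=5 (Eta, w=30) cum 160
  x=9 (Beta, w=40) cum 200  ← median
  x=12 (Theta, w=40) cum 240
  x=16 (Delta, w=70) cum 310
  x=17 (Gamma, w=45) cum 355
  x=19 (Zeta, w=40) cum 395
⇒ x* = 9
y-coordinate, sorted with cumulative weight:
  y=0 (Epsilon, w=40) cum 40
  y=3 (Beta, w=40) cum 80
  y=5 (Theta, w=40) cum 120
  y=13 (Alpha, w=90) cum 210  ← median
  y=15 (Delta, w=70) cum 280
  y=15 (Zeta, w=40) cum 320
  y=18 (Eta, w=30) cum 350
  y=19 (Gamma, w=45) cum 395
⇒ y* = 13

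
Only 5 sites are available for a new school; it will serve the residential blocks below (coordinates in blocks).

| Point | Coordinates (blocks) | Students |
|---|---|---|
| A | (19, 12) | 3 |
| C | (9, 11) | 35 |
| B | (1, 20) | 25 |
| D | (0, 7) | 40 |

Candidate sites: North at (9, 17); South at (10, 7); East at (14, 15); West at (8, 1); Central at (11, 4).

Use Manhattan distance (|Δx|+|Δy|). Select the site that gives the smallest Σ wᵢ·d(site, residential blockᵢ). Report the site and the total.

South, total 1167 blocks

Total weighted distance at each candidate:
  North (9, 17): total = 1290
  South (10, 7): total = 1167
  East (14, 15): total = 1669
  West (8, 1): total = 1661
  Central (11, 4): total = 1573
Minimum is at South with total 1167 blocks.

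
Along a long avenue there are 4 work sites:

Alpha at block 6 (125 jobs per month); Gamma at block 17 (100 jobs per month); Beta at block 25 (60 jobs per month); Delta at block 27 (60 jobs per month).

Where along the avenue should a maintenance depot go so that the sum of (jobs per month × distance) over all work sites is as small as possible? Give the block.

x = 17

For a sum of weighted absolute distances on a line, the optimum is the weighted median (not the mean). Total weight W = 345; half-weight = 172.5.
Sort by position and accumulate weight:
  block 6 (Alpha, w=125) → cum 125
  block 17 (Gamma, w=100) → cum 225  ≥ 172.5 → median here
  block 25 (Beta, w=60) → cum 285
  block 27 (Delta, w=60) → cum 345
Optimal location: block 17.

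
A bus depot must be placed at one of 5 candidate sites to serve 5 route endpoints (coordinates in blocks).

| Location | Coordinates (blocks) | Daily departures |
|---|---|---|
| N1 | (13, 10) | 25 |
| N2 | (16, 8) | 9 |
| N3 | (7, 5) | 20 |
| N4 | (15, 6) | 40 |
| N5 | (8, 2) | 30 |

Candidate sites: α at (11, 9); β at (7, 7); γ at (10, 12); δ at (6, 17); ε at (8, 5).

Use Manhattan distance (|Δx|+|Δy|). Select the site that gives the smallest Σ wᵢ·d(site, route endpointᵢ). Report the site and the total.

Total weighted distance at each candidate:
  α (11, 9): total = 869
  β (7, 7): total = 895
  γ (10, 12): total = 1215
  δ (6, 17): total = 2091
  ε (8, 5): total = 779
Minimum is at ε with total 779 blocks.

ε, total 779 blocks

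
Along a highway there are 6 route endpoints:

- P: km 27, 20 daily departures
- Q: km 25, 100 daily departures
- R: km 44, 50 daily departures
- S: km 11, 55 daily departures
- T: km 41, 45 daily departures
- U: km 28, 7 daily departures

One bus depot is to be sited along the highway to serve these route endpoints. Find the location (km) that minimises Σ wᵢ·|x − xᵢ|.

For a sum of weighted absolute distances on a line, the optimum is the weighted median (not the mean). Total weight W = 277; half-weight = 138.5.
Sort by position and accumulate weight:
  km 11 (S, w=55) → cum 55
  km 25 (Q, w=100) → cum 155  ≥ 138.5 → median here
  km 27 (P, w=20) → cum 175
  km 28 (U, w=7) → cum 182
  km 41 (T, w=45) → cum 227
  km 44 (R, w=50) → cum 277
Optimal location: km 25.

x = 25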